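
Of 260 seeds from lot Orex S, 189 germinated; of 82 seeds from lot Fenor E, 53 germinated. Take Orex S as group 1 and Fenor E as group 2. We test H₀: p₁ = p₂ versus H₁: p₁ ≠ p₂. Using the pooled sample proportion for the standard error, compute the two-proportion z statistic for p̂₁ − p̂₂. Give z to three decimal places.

p̂₁ = 189/260 ≈ 0.72692, p̂₂ = 53/82 ≈ 0.64634.
Pooled p̂ = (189+53)/(260+82) = 242/342 = 0.70760.
SE = √(0.206901 × 0.0160413) = 0.05761.
z = (0.72692 − 0.64634)/0.05761 = 0.08058/0.05761 = 1.399.
p-value = 2·P(Z > 1.399) ≈ 0.1619.

z = 1.399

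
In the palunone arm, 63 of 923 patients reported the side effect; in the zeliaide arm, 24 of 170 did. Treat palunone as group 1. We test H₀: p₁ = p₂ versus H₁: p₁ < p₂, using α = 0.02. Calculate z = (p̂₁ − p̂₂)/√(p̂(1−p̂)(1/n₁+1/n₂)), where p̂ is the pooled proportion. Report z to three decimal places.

p̂₁ = 63/923 = 0.06826, p̂₂ = 24/170 = 0.14118.
Pooled p̂ = (63+24)/(923+170) = 87/1093 = 0.07960.
SE = √(p̂(1−p̂)(1/n₁+1/n₂)) = √(0.07960·0.92040·0.00696578) = √(0.000510325) = 0.02259.
z = (0.06826 − 0.14118)/0.02259 = -0.07292/0.02259 = -3.228.
p-value = P(Z < -3.228) ≈ 0.0006. With α = 0.02, reject H₀.

z = -3.228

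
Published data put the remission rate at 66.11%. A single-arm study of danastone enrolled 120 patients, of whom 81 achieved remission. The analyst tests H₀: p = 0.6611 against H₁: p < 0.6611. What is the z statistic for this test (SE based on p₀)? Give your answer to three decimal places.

p̂ = 81/120 = 0.67500.
SE = √(p₀(1−p₀)/n) = √(0.22405/120) = 0.04321.
z = (0.67500 − 0.6611)/0.04321 = 0.01390/0.04321 = 0.322.
p-value = P(Z < 0.322) ≈ 0.6262.

z = 0.322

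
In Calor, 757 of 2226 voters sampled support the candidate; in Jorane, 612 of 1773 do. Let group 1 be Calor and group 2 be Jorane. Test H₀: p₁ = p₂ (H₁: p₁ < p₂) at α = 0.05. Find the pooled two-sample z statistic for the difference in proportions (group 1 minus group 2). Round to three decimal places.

z = -0.338

p̂₁ = 757/2226 = 0.34007, p̂₂ = 612/1773 = 0.34518.
Pooled p̂ = (757+612)/(2226+1773) = 1369/3999 = 0.34234.
SE = √(p̂(1−p̂)(1/n₁+1/n₂)) = √(0.34234·0.65766·0.00101325) = √(0.000228126) = 0.01510.
z = (0.34007 − 0.34518)/0.01510 = -0.00511/0.01510 = -0.338.
p-value = P(Z < -0.338) ≈ 0.3677, so at α = 0.05 we fail to reject H₀.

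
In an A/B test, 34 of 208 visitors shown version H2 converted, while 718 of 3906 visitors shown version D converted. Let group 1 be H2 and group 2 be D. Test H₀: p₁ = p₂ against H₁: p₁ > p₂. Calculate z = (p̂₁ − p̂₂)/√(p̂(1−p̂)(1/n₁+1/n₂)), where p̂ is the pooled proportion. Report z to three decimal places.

p̂₁ = 34/208 ≈ 0.16346, p̂₂ = 718/3906 ≈ 0.18382.
Pooled p̂ = (34+718)/(208+3906) = 752/4114 = 0.18279.
SE = √(p̂(1−p̂)(1/n₁+1/n₂)) = √(0.18279·0.81721·0.00506371) = √(0.000756407) = 0.02750.
z = (0.16346 − 0.18382)/0.02750 = -0.02036/0.02750 = -0.740.

z = -0.740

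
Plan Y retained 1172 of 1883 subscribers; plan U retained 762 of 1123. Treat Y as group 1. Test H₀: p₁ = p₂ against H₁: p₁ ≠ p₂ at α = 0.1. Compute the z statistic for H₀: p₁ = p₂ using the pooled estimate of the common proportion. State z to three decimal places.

z = -3.108

p̂₁ = 1172/1883 ≈ 0.62241, p̂₂ = 762/1123 ≈ 0.67854.
Pooled p̂ = (1172+762)/(1883+1123) = 1934/3006 = 0.64338.
SE = √(p̂(1−p̂)(1/n₁+1/n₂)) = √(0.64338·0.35662·0.00142154) = √(0.000326161) = 0.01806.
z = (0.62241 − 0.67854)/0.01806 = -0.05613/0.01806 = -3.108.
p-value = 2·P(Z > 3.108) ≈ 0.0019; since p < α = 0.1, reject H₀.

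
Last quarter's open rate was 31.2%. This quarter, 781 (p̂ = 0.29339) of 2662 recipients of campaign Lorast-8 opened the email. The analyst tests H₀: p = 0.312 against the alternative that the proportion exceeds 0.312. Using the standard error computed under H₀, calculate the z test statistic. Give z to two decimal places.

z = -2.07

p̂ = 781/2662 = 0.2934.
Standard error under H₀: √(0.312×0.688/2662) = 0.0090.
z = (0.2934 − 0.312)/0.0090 = -0.0186/0.0090 = -2.07.
p-value = P(Z > -2.073) ≈ 0.9809.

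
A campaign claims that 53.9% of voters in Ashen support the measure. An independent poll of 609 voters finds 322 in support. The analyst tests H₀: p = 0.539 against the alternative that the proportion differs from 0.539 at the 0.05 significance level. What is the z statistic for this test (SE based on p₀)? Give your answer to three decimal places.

z = -0.508

p̂ = 322/609 = 0.52874.
SE = √(p₀(1−p₀)/n) = √(0.24848/609) = 0.02020.
z = (0.52874 − 0.539)/0.02020 = -0.01026/0.02020 = -0.508.
p-value = 2·P(Z > 0.508) ≈ 0.6113, so at α = 0.05 we fail to reject H₀.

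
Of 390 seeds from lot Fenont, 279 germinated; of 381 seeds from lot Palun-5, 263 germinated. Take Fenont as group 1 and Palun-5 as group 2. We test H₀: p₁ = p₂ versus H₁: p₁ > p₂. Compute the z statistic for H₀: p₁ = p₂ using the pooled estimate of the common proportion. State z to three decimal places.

z = 0.762

p̂₁ = 279/390 = 0.71538, p̂₂ = 263/381 = 0.69029.
Pooled p̂ = (279+263)/(390+381) = 542/771 = 0.70298.
SE = √(p̂(1−p̂)(1/n₁+1/n₂)) = √(0.70298·0.29702·0.00518877) = √(0.0010834) = 0.03292.
z = (0.71538 − 0.69029)/0.03292 = 0.02509/0.03292 = 0.762.
p-value = P(Z > 0.762) ≈ 0.2229.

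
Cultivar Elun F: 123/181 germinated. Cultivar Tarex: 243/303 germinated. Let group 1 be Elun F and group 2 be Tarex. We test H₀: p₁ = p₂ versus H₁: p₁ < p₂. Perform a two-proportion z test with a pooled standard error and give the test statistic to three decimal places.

z = -3.035

p̂₁ = 123/181 = 0.67956, p̂₂ = 243/303 = 0.80198.
Pooled p̂ = (123+243)/(181+303) = 366/484 = 0.75620.
SE = √(0.184362 × 0.00882519) = 0.04034.
z = (0.67956 − 0.80198)/0.04034 = -0.12242/0.04034 = -3.035.
p-value = P(Z < -3.035) ≈ 0.0012.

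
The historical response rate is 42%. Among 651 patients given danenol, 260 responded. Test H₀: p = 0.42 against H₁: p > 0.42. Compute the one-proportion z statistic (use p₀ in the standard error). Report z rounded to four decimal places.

p̂ = 260/651 ≈ 0.399386.
Standard error under H₀: √(0.42×0.58/651) = 0.019344.
z = (0.399386 − 0.42)/0.019344 = -0.020614/0.019344 = -1.0657.
p-value = P(Z > -1.066) ≈ 0.8567.

z = -1.0657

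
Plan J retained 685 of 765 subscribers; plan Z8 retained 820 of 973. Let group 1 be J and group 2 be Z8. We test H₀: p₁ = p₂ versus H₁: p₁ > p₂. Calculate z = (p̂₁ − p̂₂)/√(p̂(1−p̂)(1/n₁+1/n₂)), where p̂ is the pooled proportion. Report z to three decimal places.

z = 3.199

p̂₁ = 685/765 ≈ 0.895425, p̂₂ = 820/973 ≈ 0.842754.
Pooled p̂ = (685+820)/(765+973) = 1505/1738 = 0.865938.
SE = √(0.116089 × 0.00233494) = 0.016464.
z = (0.895425 − 0.842754)/0.016464 = 0.052671/0.016464 = 3.199.
p-value = P(Z > 3.199) ≈ 0.0007.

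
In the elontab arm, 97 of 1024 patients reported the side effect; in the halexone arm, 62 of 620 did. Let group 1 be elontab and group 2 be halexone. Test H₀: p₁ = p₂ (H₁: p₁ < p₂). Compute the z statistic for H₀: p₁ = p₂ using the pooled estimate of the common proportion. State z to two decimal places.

p̂₁ = 97/1024 ≈ 0.0947, p̂₂ = 62/620 ≈ 0.1000.
Pooled p̂ = (97+62)/(1024+620) = 159/1644 = 0.0967.
SE = √(0.0873615 × 0.00258947) = 0.0150.
z = (0.0947 − 0.1000)/0.0150 = -0.0053/0.0150 = -0.35.
p-value = P(Z < -0.351) ≈ 0.3629.

z = -0.35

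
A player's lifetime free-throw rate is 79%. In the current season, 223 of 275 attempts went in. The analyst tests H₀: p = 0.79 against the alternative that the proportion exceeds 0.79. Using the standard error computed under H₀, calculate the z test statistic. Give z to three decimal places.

p̂ = 223/275 = 0.81091.
Standard error under H₀: √(0.79×0.21/275) = 0.02456.
z = (0.81091 − 0.79)/0.02456 = 0.02091/0.02456 = 0.851.

z = 0.851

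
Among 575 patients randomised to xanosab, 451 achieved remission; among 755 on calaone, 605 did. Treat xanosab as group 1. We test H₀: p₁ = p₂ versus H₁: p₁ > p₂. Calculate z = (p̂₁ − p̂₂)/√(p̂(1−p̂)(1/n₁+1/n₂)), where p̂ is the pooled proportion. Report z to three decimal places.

z = -0.758

p̂₁ = 451/575 ≈ 0.78435, p̂₂ = 605/755 ≈ 0.80132.
Pooled p̂ = (451+605)/(575+755) = 1056/1330 = 0.79398.
SE = √(p̂(1−p̂)(1/n₁+1/n₂)) = √(0.79398·0.20602·0.00306363) = √(0.000501127) = 0.02239.
z = (0.78435 − 0.80132)/0.02239 = -0.01697/0.02239 = -0.758.
p-value = P(Z > -0.758) ≈ 0.7759.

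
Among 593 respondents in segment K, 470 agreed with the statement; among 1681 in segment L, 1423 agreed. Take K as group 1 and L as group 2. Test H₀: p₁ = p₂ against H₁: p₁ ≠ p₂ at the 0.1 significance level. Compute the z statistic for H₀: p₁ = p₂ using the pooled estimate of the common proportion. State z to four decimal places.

z = -3.0240

p̂₁ = 470/593 ≈ 0.7925801, p̂₂ = 1423/1681 ≈ 0.8465199.
Pooled p̂ = (470+1423)/(593+1681) = 1893/2274 = 0.8324538.
SE = √(p̂(1−p̂)(1/n₁+1/n₂)) = √(0.8324538·0.1675462·0.00228122) = √(0.000318173) = 0.0178374.
z = (0.7925801 − 0.8465199)/0.0178374 = -0.0539398/0.0178374 = -3.0240.
p-value = 2·P(Z > 3.024) ≈ 0.0025. With α = 0.1, reject H₀.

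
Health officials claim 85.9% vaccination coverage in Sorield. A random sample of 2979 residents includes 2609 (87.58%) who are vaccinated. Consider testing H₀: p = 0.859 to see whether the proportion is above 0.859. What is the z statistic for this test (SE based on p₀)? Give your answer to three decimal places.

p̂ = 2609/2979 ≈ 0.875797.
SE = √(p₀(1−p₀)/n) = √(0.12112/2979) = 0.006376.
z = (0.875797 − 0.859)/0.006376 = 0.016797/0.006376 = 2.634.
p-value = P(Z > 2.634) ≈ 0.0042.

z = 2.634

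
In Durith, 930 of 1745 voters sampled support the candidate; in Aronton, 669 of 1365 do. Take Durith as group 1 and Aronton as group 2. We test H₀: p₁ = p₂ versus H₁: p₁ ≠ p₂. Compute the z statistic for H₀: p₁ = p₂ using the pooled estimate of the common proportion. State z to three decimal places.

z = 2.372

p̂₁ = 930/1745 = 0.53295, p̂₂ = 669/1365 = 0.49011.
Pooled p̂ = (930+669)/(1745+1365) = 1599/3110 = 0.51415.
SE = √(p̂(1−p̂)(1/n₁+1/n₂)) = √(0.51415·0.48585·0.00130567) = √(0.000326155) = 0.01806.
z = (0.53295 − 0.49011)/0.01806 = 0.04284/0.01806 = 2.372.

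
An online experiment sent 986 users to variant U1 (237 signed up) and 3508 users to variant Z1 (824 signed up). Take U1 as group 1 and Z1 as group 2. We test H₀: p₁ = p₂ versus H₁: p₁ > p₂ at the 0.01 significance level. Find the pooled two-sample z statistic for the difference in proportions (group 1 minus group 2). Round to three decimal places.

p̂₁ = 237/986 ≈ 0.24037, p̂₂ = 824/3508 ≈ 0.23489.
Pooled p̂ = (237+824)/(986+3508) = 1061/4494 = 0.23609.
SE = √(p̂(1−p̂)(1/n₁+1/n₂)) = √(0.23609·0.76391·0.00129926) = √(0.000234326) = 0.01531.
z = (0.24037 − 0.23489)/0.01531 = 0.00548/0.01531 = 0.358.
p-value = P(Z > 0.358) ≈ 0.3603. With α = 0.01, fail to reject H₀.

z = 0.358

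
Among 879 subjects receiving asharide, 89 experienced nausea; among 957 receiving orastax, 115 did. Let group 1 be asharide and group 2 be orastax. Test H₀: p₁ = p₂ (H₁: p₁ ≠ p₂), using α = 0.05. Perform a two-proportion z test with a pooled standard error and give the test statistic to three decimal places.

z = -1.288

p̂₁ = 89/879 = 0.101251, p̂₂ = 115/957 = 0.120167.
Pooled p̂ = (89+115)/(879+957) = 204/1836 = 0.111111.
SE = √(p̂(1−p̂)(1/n₁+1/n₂)) = √(0.111111·0.888889·0.00218259) = √(0.000215564) = 0.014682.
z = (0.101251 − 0.120167)/0.014682 = -0.018916/0.014682 = -1.288.
p-value = 2·P(Z > 1.288) ≈ 0.1976, so at α = 0.05 we fail to reject H₀.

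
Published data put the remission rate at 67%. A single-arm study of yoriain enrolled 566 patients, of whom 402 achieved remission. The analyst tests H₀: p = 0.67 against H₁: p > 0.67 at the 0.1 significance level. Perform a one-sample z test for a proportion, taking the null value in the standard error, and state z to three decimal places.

z = 2.036

p̂ = 402/566 ≈ 0.710247.
Standard error under H₀: √(0.67×0.33/566) = 0.019765.
z = (0.710247 − 0.67)/0.019765 = 0.040247/0.019765 = 2.036.
p-value = P(Z > 2.036) ≈ 0.0209; since p < α = 0.1, reject H₀.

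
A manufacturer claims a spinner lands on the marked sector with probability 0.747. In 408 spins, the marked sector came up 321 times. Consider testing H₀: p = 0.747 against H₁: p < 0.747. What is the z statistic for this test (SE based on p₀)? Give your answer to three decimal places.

z = 1.848

p̂ = 321/408 ≈ 0.78676.
Standard error under H₀: √(0.747×0.253/408) = 0.02152.
z = (0.78676 − 0.747)/0.02152 = 0.03976/0.02152 = 1.848.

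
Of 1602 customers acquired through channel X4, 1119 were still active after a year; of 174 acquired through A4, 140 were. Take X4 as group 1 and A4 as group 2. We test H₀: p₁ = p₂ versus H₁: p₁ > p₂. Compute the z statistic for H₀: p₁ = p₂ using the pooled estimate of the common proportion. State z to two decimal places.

z = -2.93

p̂₁ = 1119/1602 ≈ 0.69850, p̂₂ = 140/174 ≈ 0.80460.
Pooled p̂ = (1119+140)/(1602+174) = 1259/1776 = 0.70890.
SE = √(0.206362 × 0.00637135) = 0.03626.
z = (0.69850 − 0.80460)/0.03626 = -0.10610/0.03626 = -2.93.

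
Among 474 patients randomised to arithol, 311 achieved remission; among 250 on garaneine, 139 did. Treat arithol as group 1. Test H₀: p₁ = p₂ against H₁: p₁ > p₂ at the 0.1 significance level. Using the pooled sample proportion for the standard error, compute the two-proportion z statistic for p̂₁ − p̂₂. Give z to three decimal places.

z = 2.641

p̂₁ = 311/474 = 0.65612, p̂₂ = 139/250 = 0.55600.
Pooled p̂ = (311+139)/(474+250) = 450/724 = 0.62155.
SE = √(0.235226 × 0.0061097) = 0.03791.
z = (0.65612 − 0.55600)/0.03791 = 0.10012/0.03791 = 2.641.
p-value = P(Z > 2.641) ≈ 0.0041, so at α = 0.1 we reject H₀.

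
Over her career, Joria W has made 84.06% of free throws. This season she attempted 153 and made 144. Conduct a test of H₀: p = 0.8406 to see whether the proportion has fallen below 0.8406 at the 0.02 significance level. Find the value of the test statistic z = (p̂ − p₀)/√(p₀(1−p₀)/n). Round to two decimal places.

p̂ = 144/153 ≈ 0.9412.
Standard error under H₀: √(0.8406×0.1594/153) = 0.0296.
z = (0.9412 − 0.8406)/0.0296 = 0.1006/0.0296 = 3.40.
p-value = P(Z < 3.399) ≈ 0.9997; since p > α = 0.02, fail to reject H₀.

z = 3.40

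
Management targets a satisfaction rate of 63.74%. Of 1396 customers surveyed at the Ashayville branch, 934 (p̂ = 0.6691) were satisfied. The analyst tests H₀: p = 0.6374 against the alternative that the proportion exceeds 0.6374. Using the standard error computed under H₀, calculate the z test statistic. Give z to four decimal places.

z = 2.4601

p̂ = 934/1396 = 0.669054.
SE = √(p₀(1−p₀)/n) = √(0.23112/1396) = 0.012867.
z = (0.669054 − 0.6374)/0.012867 = 0.031654/0.012867 = 2.4601.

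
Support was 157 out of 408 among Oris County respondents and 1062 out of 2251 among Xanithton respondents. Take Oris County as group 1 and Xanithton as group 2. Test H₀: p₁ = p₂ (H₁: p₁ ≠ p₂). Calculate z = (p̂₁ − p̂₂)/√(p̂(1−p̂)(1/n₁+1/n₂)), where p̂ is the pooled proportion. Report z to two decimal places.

z = -3.24

p̂₁ = 157/408 ≈ 0.38480, p̂₂ = 1062/2251 ≈ 0.47179.
Pooled p̂ = (157+1062)/(408+2251) = 1219/2659 = 0.45844.
SE = √(0.248273 × 0.00289523) = 0.02681.
z = (0.38480 − 0.47179)/0.02681 = -0.08699/0.02681 = -3.24.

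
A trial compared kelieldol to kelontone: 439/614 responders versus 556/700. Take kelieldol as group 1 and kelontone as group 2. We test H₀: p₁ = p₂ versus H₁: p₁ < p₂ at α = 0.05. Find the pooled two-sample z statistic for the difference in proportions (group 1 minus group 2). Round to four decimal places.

p̂₁ = 439/614 = 0.714984, p̂₂ = 556/700 = 0.794286.
Pooled p̂ = (439+556)/(614+700) = 995/1314 = 0.757230.
SE = √(0.183833 × 0.00305724) = 0.023707.
z = (0.714984 − 0.794286)/0.023707 = -0.079302/0.023707 = -3.3451.
p-value = P(Z < -3.345) ≈ 0.0004, so at α = 0.05 we reject H₀.

z = -3.3451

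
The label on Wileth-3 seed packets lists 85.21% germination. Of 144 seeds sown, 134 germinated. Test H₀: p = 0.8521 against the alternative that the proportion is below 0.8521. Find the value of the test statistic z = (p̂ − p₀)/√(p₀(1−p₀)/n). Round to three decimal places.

z = 2.652

p̂ = 134/144 = 0.93056.
Under H₀, SE = √(0.8521·0.1479/144) = √(0.000875178) = 0.02958.
z = (0.93056 − 0.8521)/0.02958 = 0.07846/0.02958 = 2.652.
p-value = P(Z < 2.652) ≈ 0.9960.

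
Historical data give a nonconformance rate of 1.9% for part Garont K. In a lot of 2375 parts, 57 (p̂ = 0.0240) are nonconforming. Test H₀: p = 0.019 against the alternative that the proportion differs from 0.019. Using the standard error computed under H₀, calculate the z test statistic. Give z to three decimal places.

z = 1.785

p̂ = 57/2375 = 0.024000.
SE = √(p₀(1−p₀)/n) = √(0.018639/2375) = 0.002801.
z = (0.024000 − 0.019)/0.002801 = 0.005000/0.002801 = 1.785.
p-value = 2·P(Z > 1.785) ≈ 0.0743.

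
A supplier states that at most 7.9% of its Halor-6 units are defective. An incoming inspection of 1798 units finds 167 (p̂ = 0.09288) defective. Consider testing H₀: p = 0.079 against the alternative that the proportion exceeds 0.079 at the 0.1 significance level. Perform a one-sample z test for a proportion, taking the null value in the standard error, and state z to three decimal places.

z = 2.182

p̂ = 167/1798 ≈ 0.09288.
SE = √(p₀(1−p₀)/n) = √(0.072759/1798) = 0.00636.
z = (0.09288 − 0.079)/0.00636 = 0.01388/0.00636 = 2.182.
p-value = P(Z > 2.182) ≈ 0.0146. With α = 0.1, reject H₀.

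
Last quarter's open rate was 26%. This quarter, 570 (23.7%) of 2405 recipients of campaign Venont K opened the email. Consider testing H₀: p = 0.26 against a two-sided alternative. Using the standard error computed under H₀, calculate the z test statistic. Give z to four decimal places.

z = -2.5708

p̂ = 570/2405 = 0.2370062.
SE = √(p₀(1−p₀)/n) = √(0.1924/2405) = 0.0089443.
z = (0.2370062 − 0.26)/0.0089443 = -0.0229938/0.0089443 = -2.5708.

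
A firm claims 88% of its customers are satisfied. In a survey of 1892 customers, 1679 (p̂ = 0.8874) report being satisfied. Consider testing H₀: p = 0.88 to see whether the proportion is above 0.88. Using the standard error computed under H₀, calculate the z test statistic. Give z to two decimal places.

z = 0.99

p̂ = 1679/1892 ≈ 0.8874.
SE = √(p₀(1−p₀)/n) = √(0.1056/1892) = 0.0075.
z = (0.8874 − 0.88)/0.0075 = 0.0074/0.0075 = 0.99.
p-value = P(Z > 0.993) ≈ 0.1603.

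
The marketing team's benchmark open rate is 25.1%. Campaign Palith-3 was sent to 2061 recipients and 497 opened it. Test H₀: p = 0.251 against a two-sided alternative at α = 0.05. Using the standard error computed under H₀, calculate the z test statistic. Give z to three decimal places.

z = -1.032

p̂ = 497/2061 = 0.241145.
SE = √(p₀(1−p₀)/n) = √(0.188/2061) = 0.009551.
z = (0.241145 − 0.251)/0.009551 = -0.009855/0.009551 = -1.032.
Two-sided p-value ≈ 2·Φ(−1.032) = 0.3021; since p > α = 0.05, fail to reject H₀.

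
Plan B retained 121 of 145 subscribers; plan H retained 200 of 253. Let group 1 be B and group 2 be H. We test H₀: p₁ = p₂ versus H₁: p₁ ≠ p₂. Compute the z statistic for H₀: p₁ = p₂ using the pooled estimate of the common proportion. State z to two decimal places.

z = 1.07

p̂₁ = 121/145 = 0.8345, p̂₂ = 200/253 = 0.7905.
Pooled p̂ = (121+200)/(145+253) = 321/398 = 0.8065.
SE = √(0.156038 × 0.0108491) = 0.0411.
z = (0.8345 − 0.7905)/0.0411 = 0.0440/0.0411 = 1.07.
p-value = 2·P(Z > 1.069) ≈ 0.2852.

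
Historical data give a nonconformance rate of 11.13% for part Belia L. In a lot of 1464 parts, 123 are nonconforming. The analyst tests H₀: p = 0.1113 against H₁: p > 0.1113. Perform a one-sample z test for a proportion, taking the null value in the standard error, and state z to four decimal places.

p̂ = 123/1464 ≈ 0.0840164.
SE = √(p₀(1−p₀)/n) = √(0.098912/1464) = 0.0082197.
z = (0.0840164 − 0.1113)/0.0082197 = -0.0272836/0.0082197 = -3.3193.
p-value = P(Z > -3.319) ≈ 0.9995.

z = -3.3193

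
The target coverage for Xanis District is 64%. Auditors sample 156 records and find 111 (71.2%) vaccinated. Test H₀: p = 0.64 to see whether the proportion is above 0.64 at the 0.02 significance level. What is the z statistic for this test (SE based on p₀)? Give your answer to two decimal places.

z = 1.86

p̂ = 111/156 = 0.7115.
Standard error under H₀: √(0.64×0.36/156) = 0.0384.
z = (0.7115 − 0.64)/0.0384 = 0.0715/0.0384 = 1.86.
p-value = P(Z > 1.861) ≈ 0.0313, so at α = 0.02 we fail to reject H₀.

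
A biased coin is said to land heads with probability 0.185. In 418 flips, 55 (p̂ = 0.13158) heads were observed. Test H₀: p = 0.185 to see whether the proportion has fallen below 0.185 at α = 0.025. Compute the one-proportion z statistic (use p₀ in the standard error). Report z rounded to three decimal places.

p̂ = 55/418 ≈ 0.13158.
Standard error under H₀: √(0.185×0.815/418) = 0.01899.
z = (0.13158 − 0.185)/0.01899 = -0.05342/0.01899 = -2.813.
p-value = P(Z < -2.813) ≈ 0.0025; since p < α = 0.025, reject H₀.

z = -2.813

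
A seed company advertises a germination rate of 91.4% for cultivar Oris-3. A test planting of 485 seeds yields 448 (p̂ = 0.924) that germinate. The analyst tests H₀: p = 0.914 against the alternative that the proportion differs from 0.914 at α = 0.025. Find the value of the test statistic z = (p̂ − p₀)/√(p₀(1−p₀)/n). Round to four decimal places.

p̂ = 448/485 = 0.923711.
Standard error under H₀: √(0.914×0.086/485) = 0.012731.
z = (0.923711 − 0.914)/0.012731 = 0.009711/0.012731 = 0.7628.
p-value = 2·P(Z > 0.763) ≈ 0.4456; since p > α = 0.025, fail to reject H₀.

z = 0.7628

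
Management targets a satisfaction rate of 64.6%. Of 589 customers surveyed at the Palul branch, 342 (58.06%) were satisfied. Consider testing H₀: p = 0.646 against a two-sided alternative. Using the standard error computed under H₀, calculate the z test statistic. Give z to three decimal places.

z = -3.317

p̂ = 342/589 ≈ 0.58065.
Standard error under H₀: √(0.646×0.354/589) = 0.01970.
z = (0.58065 − 0.646)/0.01970 = -0.06535/0.01970 = -3.317.
Two-sided p-value ≈ 2·Φ(−3.317) = 0.0009.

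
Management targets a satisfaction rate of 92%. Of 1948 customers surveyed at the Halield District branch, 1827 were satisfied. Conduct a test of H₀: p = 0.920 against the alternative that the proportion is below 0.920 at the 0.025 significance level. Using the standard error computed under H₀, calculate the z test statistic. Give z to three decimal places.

z = 2.910

p̂ = 1827/1948 ≈ 0.937885.
Standard error under H₀: √(0.92×0.08/1948) = 0.006147.
z = (0.937885 − 0.92)/0.006147 = 0.017885/0.006147 = 2.910.
p-value = P(Z < 2.910) ≈ 0.9982, so at α = 0.025 we fail to reject H₀.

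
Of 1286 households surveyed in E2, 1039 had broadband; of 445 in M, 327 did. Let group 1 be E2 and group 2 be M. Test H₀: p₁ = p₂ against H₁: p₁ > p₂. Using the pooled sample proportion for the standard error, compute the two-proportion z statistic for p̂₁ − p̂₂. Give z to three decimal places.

z = 3.258

p̂₁ = 1039/1286 = 0.807932, p̂₂ = 327/445 = 0.734831.
Pooled p̂ = (1039+327)/(1286+445) = 1366/1731 = 0.789139.
SE = √(p̂(1−p̂)(1/n₁+1/n₂)) = √(0.789139·0.210861·0.0030248) = √(0.000503322) = 0.022435.
z = (0.807932 − 0.734831)/0.022435 = 0.073101/0.022435 = 3.258.
p-value = P(Z > 3.258) ≈ 0.0006.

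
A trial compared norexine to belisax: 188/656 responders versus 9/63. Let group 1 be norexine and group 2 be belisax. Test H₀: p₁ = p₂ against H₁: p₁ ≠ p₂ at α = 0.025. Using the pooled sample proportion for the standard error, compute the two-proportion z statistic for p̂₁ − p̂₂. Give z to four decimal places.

z = 2.4432

p̂₁ = 188/656 = 0.286585, p̂₂ = 9/63 = 0.142857.
Pooled p̂ = (188+9)/(656+63) = 197/719 = 0.273992.
SE = √(0.19892 × 0.0173974) = 0.058828.
z = (0.286585 − 0.142857)/0.058828 = 0.143728/0.058828 = 2.4432.
Two-sided p-value ≈ 2·Φ(−2.443) = 0.0146; since p < α = 0.025, reject H₀.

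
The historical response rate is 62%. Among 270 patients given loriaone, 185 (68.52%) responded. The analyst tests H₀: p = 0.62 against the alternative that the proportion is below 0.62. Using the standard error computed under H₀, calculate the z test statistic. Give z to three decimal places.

z = 2.207

p̂ = 185/270 = 0.68519.
Under H₀, SE = √(0.62·0.38/270) = √(0.000872593) = 0.02954.
z = (0.68519 − 0.62)/0.02954 = 0.06519/0.02954 = 2.207.
p-value = P(Z < 2.207) ≈ 0.9863.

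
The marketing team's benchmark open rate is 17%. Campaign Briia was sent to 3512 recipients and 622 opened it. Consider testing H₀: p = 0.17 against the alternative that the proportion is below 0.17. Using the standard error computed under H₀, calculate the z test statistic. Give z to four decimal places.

p̂ = 622/3512 ≈ 0.177107.
SE = √(p₀(1−p₀)/n) = √(0.1411/3512) = 0.006338.
z = (0.177107 − 0.17)/0.006338 = 0.007107/0.006338 = 1.1213.
p-value = P(Z < 1.121) ≈ 0.8689.

z = 1.1213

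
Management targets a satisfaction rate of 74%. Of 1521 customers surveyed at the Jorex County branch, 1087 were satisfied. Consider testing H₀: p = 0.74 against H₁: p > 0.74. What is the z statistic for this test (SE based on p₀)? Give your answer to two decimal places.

z = -2.25

p̂ = 1087/1521 = 0.71466.
Standard error under H₀: √(0.74×0.26/1521) = 0.01125.
z = (0.71466 − 0.74)/0.01125 = -0.02534/0.01125 = -2.25.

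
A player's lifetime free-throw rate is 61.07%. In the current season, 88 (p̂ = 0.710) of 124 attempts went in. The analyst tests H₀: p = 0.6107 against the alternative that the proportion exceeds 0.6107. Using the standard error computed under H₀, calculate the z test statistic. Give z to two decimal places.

z = 2.26

p̂ = 88/124 = 0.7097.
SE = √(p₀(1−p₀)/n) = √(0.23775/124) = 0.0438.
z = (0.7097 − 0.6107)/0.0438 = 0.0990/0.0438 = 2.26.
p-value = P(Z > 2.260) ≈ 0.0119.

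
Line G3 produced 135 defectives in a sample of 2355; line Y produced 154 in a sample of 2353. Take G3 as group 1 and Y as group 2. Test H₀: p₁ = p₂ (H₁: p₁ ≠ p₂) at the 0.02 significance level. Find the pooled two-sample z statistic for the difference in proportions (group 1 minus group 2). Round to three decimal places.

z = -1.161

p̂₁ = 135/2355 = 0.05732, p̂₂ = 154/2353 = 0.06545.
Pooled p̂ = (135+154)/(2355+2353) = 289/4708 = 0.06138.
SE = √(p̂(1−p̂)(1/n₁+1/n₂)) = √(0.06138·0.93862·0.000849618) = √(4.89522e-05) = 0.00700.
z = (0.05732 − 0.06545)/0.00700 = -0.00813/0.00700 = -1.161.
Two-sided p-value ≈ 2·Φ(−1.161) = 0.2456. With α = 0.02, fail to reject H₀.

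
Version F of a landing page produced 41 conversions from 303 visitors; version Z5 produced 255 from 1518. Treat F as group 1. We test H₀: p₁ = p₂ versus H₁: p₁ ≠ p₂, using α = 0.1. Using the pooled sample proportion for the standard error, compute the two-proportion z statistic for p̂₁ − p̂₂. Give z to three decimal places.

p̂₁ = 41/303 ≈ 0.135314, p̂₂ = 255/1518 ≈ 0.167984.
Pooled p̂ = (41+255)/(303+1518) = 296/1821 = 0.162548.
SE = √(p̂(1−p̂)(1/n₁+1/n₂)) = √(0.162548·0.837452·0.00395909) = √(0.000538936) = 0.023215.
z = (0.135314 − 0.167984)/0.023215 = -0.032670/0.023215 = -1.407.
Two-sided p-value ≈ 2·Φ(−1.407) = 0.1593. With α = 0.1, fail to reject H₀.

z = -1.407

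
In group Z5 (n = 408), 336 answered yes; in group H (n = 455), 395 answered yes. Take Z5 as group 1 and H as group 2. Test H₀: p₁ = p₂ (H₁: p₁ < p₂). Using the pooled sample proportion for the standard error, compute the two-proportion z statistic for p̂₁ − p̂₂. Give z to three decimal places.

z = -1.817

p̂₁ = 336/408 = 0.82353, p̂₂ = 395/455 = 0.86813.
Pooled p̂ = (336+395)/(408+455) = 731/863 = 0.84705.
SE = √(p̂(1−p̂)(1/n₁+1/n₂)) = √(0.84705·0.15295·0.00464878) = √(0.000602295) = 0.02454.
z = (0.82353 − 0.86813)/0.02454 = -0.04460/0.02454 = -1.817.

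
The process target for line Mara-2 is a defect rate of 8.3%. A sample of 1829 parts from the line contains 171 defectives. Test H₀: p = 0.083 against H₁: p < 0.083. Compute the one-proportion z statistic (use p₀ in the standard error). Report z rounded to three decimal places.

p̂ = 171/1829 = 0.093494.
SE = √(p₀(1−p₀)/n) = √(0.076111/1829) = 0.006451.
z = (0.093494 − 0.083)/0.006451 = 0.010494/0.006451 = 1.627.
p-value = P(Z < 1.627) ≈ 0.9481.

z = 1.627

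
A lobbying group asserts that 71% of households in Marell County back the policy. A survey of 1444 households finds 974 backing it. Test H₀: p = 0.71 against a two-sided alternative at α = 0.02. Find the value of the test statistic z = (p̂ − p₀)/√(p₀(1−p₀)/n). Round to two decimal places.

p̂ = 974/1444 ≈ 0.67452.
SE = √(p₀(1−p₀)/n) = √(0.2059/1444) = 0.01194.
z = (0.67452 − 0.71)/0.01194 = -0.03548/0.01194 = -2.97.
p-value = 2·P(Z > 2.972) ≈ 0.0030. With α = 0.02, reject H₀.

z = -2.97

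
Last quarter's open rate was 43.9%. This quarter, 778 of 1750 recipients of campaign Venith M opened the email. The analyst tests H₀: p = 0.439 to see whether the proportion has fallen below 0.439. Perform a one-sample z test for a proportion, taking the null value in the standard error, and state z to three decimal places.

p̂ = 778/1750 = 0.44457.
SE = √(p₀(1−p₀)/n) = √(0.24628/1750) = 0.01186.
z = (0.44457 − 0.439)/0.01186 = 0.00557/0.01186 = 0.470.

z = 0.470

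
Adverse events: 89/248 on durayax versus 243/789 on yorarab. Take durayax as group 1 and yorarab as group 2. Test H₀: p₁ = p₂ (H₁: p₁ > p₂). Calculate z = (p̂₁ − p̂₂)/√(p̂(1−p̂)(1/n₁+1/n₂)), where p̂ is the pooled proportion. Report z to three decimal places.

p̂₁ = 89/248 ≈ 0.358871, p̂₂ = 243/789 ≈ 0.307985.
Pooled p̂ = (89+243)/(248+789) = 332/1037 = 0.320154.
SE = √(0.217656 × 0.00529969) = 0.033963.
z = (0.358871 − 0.307985)/0.033963 = 0.050886/0.033963 = 1.498.

z = 1.498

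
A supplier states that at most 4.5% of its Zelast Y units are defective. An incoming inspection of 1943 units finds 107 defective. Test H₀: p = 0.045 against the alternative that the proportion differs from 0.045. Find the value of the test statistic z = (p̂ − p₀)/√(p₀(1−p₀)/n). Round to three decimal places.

p̂ = 107/1943 = 0.055069.
SE = √(p₀(1−p₀)/n) = √(0.042975/1943) = 0.004703.
z = (0.055069 − 0.045)/0.004703 = 0.010069/0.004703 = 2.141.

z = 2.141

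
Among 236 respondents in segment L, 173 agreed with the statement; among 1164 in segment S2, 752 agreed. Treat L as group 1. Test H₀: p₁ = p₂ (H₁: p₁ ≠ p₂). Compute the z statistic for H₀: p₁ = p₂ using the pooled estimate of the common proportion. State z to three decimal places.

z = 2.574

p̂₁ = 173/236 = 0.73305, p̂₂ = 752/1164 = 0.64605.
Pooled p̂ = (173+752)/(236+1164) = 925/1400 = 0.66071.
SE = √(0.224171 × 0.00509639) = 0.03380.
z = (0.73305 − 0.64605)/0.03380 = 0.08700/0.03380 = 2.574.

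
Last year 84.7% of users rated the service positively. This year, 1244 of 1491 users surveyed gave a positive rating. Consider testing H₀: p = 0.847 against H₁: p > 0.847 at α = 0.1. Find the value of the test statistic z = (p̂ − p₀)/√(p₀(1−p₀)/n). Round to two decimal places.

z = -1.36

p̂ = 1244/1491 = 0.83434.
Under H₀, SE = √(0.847·0.153/1491) = √(8.69155e-05) = 0.00932.
z = (0.83434 − 0.847)/0.00932 = -0.01266/0.00932 = -1.36.
p-value = P(Z > -1.358) ≈ 0.9128; since p > α = 0.1, fail to reject H₀.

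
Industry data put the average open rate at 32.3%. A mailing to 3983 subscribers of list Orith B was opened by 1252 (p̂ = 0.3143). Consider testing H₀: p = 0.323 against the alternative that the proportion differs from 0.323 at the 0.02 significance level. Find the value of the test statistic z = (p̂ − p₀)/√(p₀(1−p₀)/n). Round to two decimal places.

p̂ = 1252/3983 ≈ 0.31434.
SE = √(p₀(1−p₀)/n) = √(0.21867/3983) = 0.00741.
z = (0.31434 − 0.323)/0.00741 = -0.00866/0.00741 = -1.17.
Two-sided p-value ≈ 2·Φ(−1.169) = 0.2423; since p > α = 0.02, fail to reject H₀.

z = -1.17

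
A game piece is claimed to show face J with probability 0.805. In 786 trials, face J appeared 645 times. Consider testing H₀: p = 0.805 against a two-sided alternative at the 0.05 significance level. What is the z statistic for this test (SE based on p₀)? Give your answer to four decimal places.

p̂ = 645/786 ≈ 0.8206107.
Under H₀, SE = √(0.805·0.195/786) = √(0.000199714) = 0.0141320.
z = (0.8206107 − 0.805)/0.0141320 = 0.0156107/0.0141320 = 1.1046.
p-value = 2·P(Z > 1.105) ≈ 0.2693; since p > α = 0.05, fail to reject H₀.

z = 1.1046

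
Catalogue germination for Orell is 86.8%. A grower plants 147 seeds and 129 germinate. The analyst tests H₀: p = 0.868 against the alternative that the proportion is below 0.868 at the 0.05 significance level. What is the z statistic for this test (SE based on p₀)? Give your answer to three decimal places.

z = 0.342

p̂ = 129/147 = 0.87755.
SE = √(p₀(1−p₀)/n) = √(0.11458/147) = 0.02792.
z = (0.87755 − 0.868)/0.02792 = 0.00955/0.02792 = 0.342.
p-value = P(Z < 0.342) ≈ 0.6339, so at α = 0.05 we fail to reject H₀.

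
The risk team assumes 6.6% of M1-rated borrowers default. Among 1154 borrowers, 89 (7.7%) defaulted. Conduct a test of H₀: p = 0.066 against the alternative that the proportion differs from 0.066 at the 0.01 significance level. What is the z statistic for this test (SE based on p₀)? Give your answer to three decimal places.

z = 1.522

p̂ = 89/1154 ≈ 0.077123.
SE = √(p₀(1−p₀)/n) = √(0.061644/1154) = 0.007309.
z = (0.077123 − 0.066)/0.007309 = 0.011123/0.007309 = 1.522.
Two-sided p-value ≈ 2·Φ(−1.522) = 0.1280; since p > α = 0.01, fail to reject H₀.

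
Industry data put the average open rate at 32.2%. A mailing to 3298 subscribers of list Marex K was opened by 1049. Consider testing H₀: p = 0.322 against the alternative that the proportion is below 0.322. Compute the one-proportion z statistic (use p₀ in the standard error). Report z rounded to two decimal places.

p̂ = 1049/3298 ≈ 0.3181.
SE = √(p₀(1−p₀)/n) = √(0.21832/3298) = 0.0081.
z = (0.3181 − 0.322)/0.0081 = -0.0039/0.0081 = -0.48.

z = -0.48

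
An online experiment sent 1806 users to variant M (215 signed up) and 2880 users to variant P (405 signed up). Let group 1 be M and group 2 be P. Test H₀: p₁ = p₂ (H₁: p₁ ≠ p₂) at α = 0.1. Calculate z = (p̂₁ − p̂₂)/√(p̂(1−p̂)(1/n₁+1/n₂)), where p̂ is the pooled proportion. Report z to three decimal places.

p̂₁ = 215/1806 ≈ 0.119048, p̂₂ = 405/2880 ≈ 0.140625.
Pooled p̂ = (215+405)/(1806+2880) = 620/4686 = 0.132309.
SE = √(p̂(1−p̂)(1/n₁+1/n₂)) = √(0.132309·0.867691·0.000900932) = √(0.00010343) = 0.010170.
z = (0.119048 − 0.140625)/0.010170 = -0.021577/0.010170 = -2.122.
Two-sided p-value ≈ 2·Φ(−2.122) = 0.0339, so at α = 0.1 we reject H₀.

z = -2.122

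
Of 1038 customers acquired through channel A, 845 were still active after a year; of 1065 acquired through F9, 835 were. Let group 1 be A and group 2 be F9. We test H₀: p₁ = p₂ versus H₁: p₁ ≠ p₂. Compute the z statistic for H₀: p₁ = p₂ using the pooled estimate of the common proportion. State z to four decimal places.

p̂₁ = 845/1038 = 0.814066, p̂₂ = 835/1065 = 0.784038.
Pooled p̂ = (845+835)/(1038+1065) = 1680/2103 = 0.798859.
SE = √(p̂(1−p̂)(1/n₁+1/n₂)) = √(0.798859·0.201141·0.00190236) = √(0.000305677) = 0.017484.
z = (0.814066 − 0.784038)/0.017484 = 0.030028/0.017484 = 1.7175.
p-value = 2·P(Z > 1.717) ≈ 0.0859.

z = 1.7175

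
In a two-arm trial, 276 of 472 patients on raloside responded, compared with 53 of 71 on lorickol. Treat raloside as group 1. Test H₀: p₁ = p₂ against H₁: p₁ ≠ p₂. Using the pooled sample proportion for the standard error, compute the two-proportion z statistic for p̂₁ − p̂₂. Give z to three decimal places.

p̂₁ = 276/472 ≈ 0.58475, p̂₂ = 53/71 ≈ 0.74648.
Pooled p̂ = (276+53)/(472+71) = 329/543 = 0.60589.
SE = √(p̂(1−p̂)(1/n₁+1/n₂)) = √(0.60589·0.39411·0.0162032) = √(0.0038691) = 0.06220.
z = (0.58475 − 0.74648)/0.06220 = -0.16173/0.06220 = -2.600.
p-value = 2·P(Z > 2.600) ≈ 0.0093.

z = -2.600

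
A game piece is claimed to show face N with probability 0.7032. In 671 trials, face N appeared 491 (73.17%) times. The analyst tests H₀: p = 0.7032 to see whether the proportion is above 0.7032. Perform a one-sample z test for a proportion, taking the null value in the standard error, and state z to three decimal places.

p̂ = 491/671 = 0.73174.
Standard error under H₀: √(0.7032×0.2968/671) = 0.01764.
z = (0.73174 − 0.7032)/0.01764 = 0.02854/0.01764 = 1.618.

z = 1.618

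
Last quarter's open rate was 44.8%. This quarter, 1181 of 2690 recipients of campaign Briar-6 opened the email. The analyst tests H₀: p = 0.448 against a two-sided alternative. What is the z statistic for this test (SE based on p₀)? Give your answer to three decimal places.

z = -0.935

p̂ = 1181/2690 = 0.43903.
Standard error under H₀: √(0.448×0.552/2690) = 0.00959.
z = (0.43903 − 0.448)/0.00959 = -0.00897/0.00959 = -0.935.
p-value = 2·P(Z > 0.935) ≈ 0.3497.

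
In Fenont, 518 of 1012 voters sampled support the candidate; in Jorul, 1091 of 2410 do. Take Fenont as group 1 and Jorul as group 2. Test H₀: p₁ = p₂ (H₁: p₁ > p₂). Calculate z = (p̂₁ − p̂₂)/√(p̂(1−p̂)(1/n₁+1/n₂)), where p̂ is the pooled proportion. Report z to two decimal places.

p̂₁ = 518/1012 ≈ 0.51186, p̂₂ = 1091/2410 ≈ 0.45270.
Pooled p̂ = (518+1091)/(1012+2410) = 1609/3422 = 0.47019.
SE = √(p̂(1−p̂)(1/n₁+1/n₂)) = √(0.47019·0.52981·0.00140308) = √(0.000349523) = 0.01870.
z = (0.51186 − 0.45270)/0.01870 = 0.05916/0.01870 = 3.16.

z = 3.16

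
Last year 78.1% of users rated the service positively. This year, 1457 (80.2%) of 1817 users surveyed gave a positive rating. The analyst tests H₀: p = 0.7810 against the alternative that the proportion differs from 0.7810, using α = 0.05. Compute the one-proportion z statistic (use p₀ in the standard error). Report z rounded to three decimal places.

z = 2.151

p̂ = 1457/1817 ≈ 0.801871.
SE = √(p₀(1−p₀)/n) = √(0.17104/1817) = 0.009702.
z = (0.801871 − 0.781)/0.009702 = 0.020871/0.009702 = 2.151.
p-value = 2·P(Z > 2.151) ≈ 0.0315, so at α = 0.05 we reject H₀.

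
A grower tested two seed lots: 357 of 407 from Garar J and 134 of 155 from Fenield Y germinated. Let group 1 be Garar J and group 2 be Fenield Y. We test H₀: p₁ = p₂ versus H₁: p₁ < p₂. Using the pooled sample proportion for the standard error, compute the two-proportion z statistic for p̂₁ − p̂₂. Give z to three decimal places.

p̂₁ = 357/407 ≈ 0.87715, p̂₂ = 134/155 ≈ 0.86452.
Pooled p̂ = (357+134)/(407+155) = 491/562 = 0.87367.
SE = √(0.110374 × 0.00890862) = 0.03136.
z = (0.87715 − 0.86452)/0.03136 = 0.01263/0.03136 = 0.403.

z = 0.403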